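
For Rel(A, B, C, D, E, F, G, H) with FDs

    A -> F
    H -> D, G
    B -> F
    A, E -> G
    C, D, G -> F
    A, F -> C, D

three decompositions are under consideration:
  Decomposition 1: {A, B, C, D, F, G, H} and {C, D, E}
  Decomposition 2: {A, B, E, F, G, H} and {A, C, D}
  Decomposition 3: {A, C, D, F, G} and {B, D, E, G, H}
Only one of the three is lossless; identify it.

Decomposition 1: common = {C, D}, closure = {C, D} → lossy.
Decomposition 2: common = {A}, closure = {A, C, D, F} → lossless.
Decomposition 3: common = {D, G}, closure = {D, G} → lossy.

Decomposition 2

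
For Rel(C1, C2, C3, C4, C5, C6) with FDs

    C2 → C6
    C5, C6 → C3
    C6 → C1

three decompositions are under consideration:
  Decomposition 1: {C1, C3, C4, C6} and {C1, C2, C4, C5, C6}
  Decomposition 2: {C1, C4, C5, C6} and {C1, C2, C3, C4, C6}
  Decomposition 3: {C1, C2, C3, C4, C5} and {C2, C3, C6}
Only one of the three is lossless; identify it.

Decomposition 1: common = {C1, C4, C6}, closure = {C1, C4, C6} → lossy.
Decomposition 2: common = {C1, C4, C6}, closure = {C1, C4, C6} → lossy.
Decomposition 3: common = {C2, C3}, closure = {C1, C2, C3, C6} → lossless.

Decomposition 3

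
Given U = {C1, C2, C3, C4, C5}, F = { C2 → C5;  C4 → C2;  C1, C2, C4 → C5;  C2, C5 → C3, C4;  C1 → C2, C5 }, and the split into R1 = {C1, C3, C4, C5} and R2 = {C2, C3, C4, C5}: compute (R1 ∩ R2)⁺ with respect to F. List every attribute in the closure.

C2, C3, C4, C5

R1 ∩ R2 = {C3, C4, C5}.
C4 → C2 applies, adding C2
Closure: {C2, C3, C4, C5}.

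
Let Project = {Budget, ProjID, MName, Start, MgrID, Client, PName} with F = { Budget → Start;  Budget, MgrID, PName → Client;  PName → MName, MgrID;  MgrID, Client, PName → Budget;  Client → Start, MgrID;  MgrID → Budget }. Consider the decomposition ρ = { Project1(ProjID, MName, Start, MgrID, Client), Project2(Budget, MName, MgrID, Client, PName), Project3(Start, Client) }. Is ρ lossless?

Chase test. Columns are Budget, ProjID, MName, Start, MgrID, Client, PName; row i has aⱼ where attribute j ∈ Projecti, else bᵢⱼ.
Initial tableau (one row per fragment):
  row 1: b11 a2 a3 a4 a5 a6 b17
  row 2: a1 b22 a3 b24 a5 a6 a7
  row 3: b31 b32 b33 a4 b35 a6 b37
Rows 1 and 2 agree on Client; apply Client→Start, MgrID and equate their Start, MgrID entries.
Rows 1 and 3 agree on Client; apply Client→Start, MgrID and equate their Start, MgrID entries.
Rows 1 and 2 agree on MgrID; apply MgrID→Budget and equate their Budget entries.
Rows 1 and 3 agree on MgrID; apply MgrID→Budget and equate their Budget entries.
No row becomes fully distinguished — the join is lossy.

No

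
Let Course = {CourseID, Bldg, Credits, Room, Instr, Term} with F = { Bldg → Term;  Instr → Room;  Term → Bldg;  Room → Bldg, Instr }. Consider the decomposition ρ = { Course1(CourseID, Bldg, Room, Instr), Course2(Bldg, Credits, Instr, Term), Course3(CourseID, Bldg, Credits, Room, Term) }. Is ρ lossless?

Chase test. Columns are CourseID, Bldg, Credits, Room, Instr, Term; row i has aⱼ where attribute j ∈ Coursei, else bᵢⱼ.
Initial tableau (one row per fragment):
  row 1: a1 a2 b13 a4 a5 b16
  row 2: b21 a2 a3 b24 a5 a6
  row 3: a1 a2 a3 a4 b35 a6
Rows 1 and 2 agree on Bldg; apply Bldg→Term and equate their Term entries.
Rows 1 and 2 agree on Instr; apply Instr→Room and equate their Room entries.
Rows 1 and 3 agree on Room; apply Room→Bldg, Instr and equate their Bldg, Instr entries.
Row 3 is now all distinguished symbols — the join is lossless.

Yes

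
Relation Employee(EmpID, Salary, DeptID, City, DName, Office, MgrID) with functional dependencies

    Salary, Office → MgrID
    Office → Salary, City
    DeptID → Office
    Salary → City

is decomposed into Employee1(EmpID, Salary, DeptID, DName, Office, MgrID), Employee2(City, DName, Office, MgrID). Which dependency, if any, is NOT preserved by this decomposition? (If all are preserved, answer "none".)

Check Salary → City: no single fragment contains all of {Salary, City}, and the restricted closure of {Salary} across the fragments never reaches {City}.
Salary, Office → MgrID is preserved.
Office → Salary, City is preserved.
DeptID → Office is preserved.

Salary → City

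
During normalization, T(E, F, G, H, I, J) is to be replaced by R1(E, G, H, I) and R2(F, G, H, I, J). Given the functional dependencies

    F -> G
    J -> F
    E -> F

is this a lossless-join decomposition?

Common attributes: R1 ∩ R2 = {G, H, I}.
No dependency enlarges {G, H, I}, so (G, H, I)⁺ = {G, H, I}.
The closure contains neither all of R1 = {E, G, H, I} nor all of R2 = {F, G, H, I, J}, so the common attributes are not a superkey of either fragment. The join is lossy.

No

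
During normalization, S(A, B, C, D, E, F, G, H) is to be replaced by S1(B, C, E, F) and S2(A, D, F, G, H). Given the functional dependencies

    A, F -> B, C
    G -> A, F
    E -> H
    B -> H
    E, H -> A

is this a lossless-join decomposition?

No

Common attributes: S1 ∩ S2 = {F}.
No dependency enlarges {F}, so (F)⁺ = {F}.
The closure contains neither all of S1 = {B, C, E, F} nor all of S2 = {A, D, F, G, H}, so the common attributes are not a superkey of either fragment. The join is lossy.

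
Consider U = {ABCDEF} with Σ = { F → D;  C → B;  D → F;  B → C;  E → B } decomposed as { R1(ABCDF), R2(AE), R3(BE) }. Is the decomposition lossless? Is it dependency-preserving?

lossy but dependency-preserving

Lossless test (chase): Rows 1 and 3 agree on B; apply B→C and equate their C entries. Rows 2 and 3 agree on E; apply E→B and equate their B entries. Rows 1 and 2 agree on B; apply B→C and equate their C entries. No row becomes fully distinguished — the join is lossy.
Dependency preservation: every FD's attributes lie within a single fragment, so each can be enforced locally — preserved.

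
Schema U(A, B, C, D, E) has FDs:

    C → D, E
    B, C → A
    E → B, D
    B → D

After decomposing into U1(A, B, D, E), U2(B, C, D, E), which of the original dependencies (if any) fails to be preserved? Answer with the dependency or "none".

Check B, C → A: no single fragment contains all of {A, B, C}, and the restricted closure of {B, C} across the fragments never reaches {A}.
C → D, E is preserved.
E → B, D is preserved.
B → D is preserved.

B, C → A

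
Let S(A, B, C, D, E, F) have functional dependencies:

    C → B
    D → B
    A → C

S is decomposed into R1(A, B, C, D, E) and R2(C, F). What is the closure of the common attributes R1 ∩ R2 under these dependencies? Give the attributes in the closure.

B, C

R1 ∩ R2 = {C}.
C → B applies, adding B
Closure: {B, C}.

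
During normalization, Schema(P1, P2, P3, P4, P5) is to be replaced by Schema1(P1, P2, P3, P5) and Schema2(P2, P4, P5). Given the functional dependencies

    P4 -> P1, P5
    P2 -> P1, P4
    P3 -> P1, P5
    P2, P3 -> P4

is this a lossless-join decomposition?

Yes

Common attributes: Schema1 ∩ Schema2 = {P2, P5}.
Closure of {P2, P5}: P2 → P1, P4 applies, adding P1, P4. So (P2, P5)⁺ = {P1, P2, P4, P5}.
This closure contains every attribute of Schema2, so Schema1 ∩ Schema2 → Schema2. The join is lossless.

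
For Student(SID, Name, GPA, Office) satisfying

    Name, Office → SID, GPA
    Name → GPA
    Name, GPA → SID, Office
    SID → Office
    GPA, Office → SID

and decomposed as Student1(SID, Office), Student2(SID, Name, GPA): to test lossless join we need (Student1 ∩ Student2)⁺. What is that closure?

SID, Office

Student1 ∩ Student2 = {SID}.
SID → Office applies, adding Office
Closure: {SID, Office}.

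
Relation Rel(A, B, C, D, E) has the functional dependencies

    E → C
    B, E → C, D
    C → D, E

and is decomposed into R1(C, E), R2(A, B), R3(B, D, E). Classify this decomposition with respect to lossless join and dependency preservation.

lossy but dependency-preserving

Lossless test (chase): Rows 1 and 3 agree on E; apply E→C and equate their C entries. Rows 1 and 3 agree on C; apply C→D, E and equate their D, E entries. No row becomes fully distinguished — the join is lossy.
Dependency preservation: B, E → C, D; C → D, E are not contained in any single fragment, but the restricted closure of each left-hand side across the fragments still reaches the right-hand side; the remaining FDs each lie inside some fragment. All dependencies are preserved.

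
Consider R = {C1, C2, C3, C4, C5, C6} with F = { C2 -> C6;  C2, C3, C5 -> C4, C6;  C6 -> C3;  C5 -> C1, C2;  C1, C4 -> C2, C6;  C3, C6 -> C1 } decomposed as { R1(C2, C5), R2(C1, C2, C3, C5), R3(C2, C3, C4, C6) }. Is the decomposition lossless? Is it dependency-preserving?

Lossless test (chase): Rows 1 and 2 agree on C2; apply C2→C6 and equate their C6 entries. Rows 1 and 3 agree on C2; apply C2→C6 and equate their C6 entries. Rows 1 and 2 agree on C6; apply C6→C3 and equate their C3 entries. Rows 1 and 2 agree on C5; apply C5→C1, C2 and equate their C1, C2 entries. Rows 1 and 3 agree on C3, C6; apply C3, C6→C1 and equate their C1 entries. Rows 1 and 2 agree on C2, C3, C5; apply C2, C3, C5→C4, C6 and equate their C4, C6 entries. No row becomes fully distinguished — the join is lossy.
Dependency preservation: the restricted closure of {C2, C3, C5} across the fragments never reaches {C4, C6}, so C2, C3, C5 → C4, C6 cannot be enforced without a join — not preserved.

lossy and not dependency-preserving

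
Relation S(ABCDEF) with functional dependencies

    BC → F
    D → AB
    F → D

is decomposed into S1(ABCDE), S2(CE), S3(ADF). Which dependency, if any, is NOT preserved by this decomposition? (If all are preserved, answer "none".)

Check BC → F: no single fragment contains all of {BCF}, and the restricted closure of {BC} across the fragments never reaches {F}.
D → AB is preserved.
F → D is preserved.

BC → F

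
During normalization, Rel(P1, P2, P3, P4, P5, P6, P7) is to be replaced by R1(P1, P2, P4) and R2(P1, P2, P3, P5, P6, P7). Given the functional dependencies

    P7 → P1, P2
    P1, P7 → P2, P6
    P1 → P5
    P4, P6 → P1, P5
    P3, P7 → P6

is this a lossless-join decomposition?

Common attributes: R1 ∩ R2 = {P1, P2}.
Closure of {P1, P2}: P1 → P5 applies, adding P5. So (P1, P2)⁺ = {P1, P2, P5}.
The closure contains neither all of R1 = {P1, P2, P4} nor all of R2 = {P1, P2, P3, P5, P6, P7}, so the common attributes are not a superkey of either fragment. The join is lossy.

No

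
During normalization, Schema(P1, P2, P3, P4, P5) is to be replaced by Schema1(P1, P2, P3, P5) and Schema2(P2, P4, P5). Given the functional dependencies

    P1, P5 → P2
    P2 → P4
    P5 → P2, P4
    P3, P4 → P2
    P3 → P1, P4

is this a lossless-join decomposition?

Common attributes: Schema1 ∩ Schema2 = {P2, P5}.
Closure of {P2, P5}: P2 → P4 applies, adding P4. So (P2, P5)⁺ = {P2, P4, P5}.
This closure contains every attribute of Schema2, so Schema1 ∩ Schema2 → Schema2. The join is lossless.

Yes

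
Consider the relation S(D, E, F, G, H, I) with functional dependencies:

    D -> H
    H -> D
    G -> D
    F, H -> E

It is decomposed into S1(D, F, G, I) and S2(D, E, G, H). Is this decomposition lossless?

Common attributes: S1 ∩ S2 = {D, G}.
Closure of {D, G}: D → H applies, adding H. So (D, G)⁺ = {D, G, H}.
The closure contains neither all of S1 = {D, F, G, I} nor all of S2 = {D, E, G, H}, so the common attributes are not a superkey of either fragment. The join is lossy.

No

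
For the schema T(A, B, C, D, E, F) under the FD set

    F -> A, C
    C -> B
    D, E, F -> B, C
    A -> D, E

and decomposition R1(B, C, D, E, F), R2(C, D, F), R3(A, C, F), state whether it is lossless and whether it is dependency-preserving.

lossless but not dependency-preserving

Lossless test (chase): Rows 1 and 2 agree on F; apply F→A, C and equate their A, C entries. Rows 1 and 3 agree on F; apply F→A, C and equate their A, C entries. Rows 1 and 2 agree on C; apply C→B and equate their B entries. Rows 1 and 3 agree on C; apply C→B and equate their B entries. Rows 1 and 2 agree on A; apply A→D, E and equate their D, E entries. Rows 1 and 3 agree on A; apply A→D, E and equate their D, E entries. Row 1 is now all distinguished symbols — the join is lossless.
Dependency preservation: the restricted closure of {A} across the fragments never reaches {D, E}, so A → D, E cannot be enforced without a join — not preserved.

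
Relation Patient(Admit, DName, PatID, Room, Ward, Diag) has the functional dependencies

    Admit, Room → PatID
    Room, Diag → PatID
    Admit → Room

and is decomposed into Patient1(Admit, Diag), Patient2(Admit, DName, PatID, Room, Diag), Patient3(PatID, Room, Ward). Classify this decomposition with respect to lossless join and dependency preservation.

lossy but dependency-preserving

Lossless test (chase): Rows 1 and 2 agree on Admit; apply Admit→Room and equate their Room entries. Rows 1 and 2 agree on Admit, Room; apply Admit, Room→PatID and equate their PatID entries. No row becomes fully distinguished — the join is lossy.
Dependency preservation: every FD's attributes lie within a single fragment, so each can be enforced locally — preserved.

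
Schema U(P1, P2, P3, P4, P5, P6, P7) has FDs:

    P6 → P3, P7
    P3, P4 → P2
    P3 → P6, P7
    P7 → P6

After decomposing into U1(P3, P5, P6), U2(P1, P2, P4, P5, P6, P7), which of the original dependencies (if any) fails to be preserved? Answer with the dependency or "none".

none

P6 → P3, P7: restricted closure across fragments reaches P3, P7.
P3, P4 → P2: restricted closure across fragments reaches P2.
P3 → P6, P7: restricted closure across fragments reaches P6, P7.
P7 → P6 lies within U2.
Every dependency is enforceable on the fragments, so the decomposition is dependency-preserving.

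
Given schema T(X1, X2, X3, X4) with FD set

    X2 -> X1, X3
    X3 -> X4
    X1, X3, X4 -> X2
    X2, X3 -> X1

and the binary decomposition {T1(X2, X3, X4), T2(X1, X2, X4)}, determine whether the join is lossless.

Common attributes: T1 ∩ T2 = {X2, X4}.
Closure of {X2, X4}: X2 → X1, X3 applies, adding X1, X3. So (X2, X4)⁺ = {X1, X2, X3, X4}.
This closure contains every attribute of T1, so T1 ∩ T2 → T1. The join is lossless.

Yes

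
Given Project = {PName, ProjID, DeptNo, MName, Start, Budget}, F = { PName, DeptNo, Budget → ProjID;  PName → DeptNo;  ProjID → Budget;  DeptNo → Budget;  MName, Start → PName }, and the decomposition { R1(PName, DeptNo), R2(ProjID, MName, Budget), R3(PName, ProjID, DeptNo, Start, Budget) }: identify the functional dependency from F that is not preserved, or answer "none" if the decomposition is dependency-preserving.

Check MName, Start → PName: no single fragment contains all of {PName, MName, Start}, and the restricted closure of {MName, Start} across the fragments never reaches {PName}.
PName, DeptNo, Budget → ProjID is preserved.
PName → DeptNo is preserved.
ProjID → Budget is preserved.
DeptNo → Budget is preserved.

MName, Start → PName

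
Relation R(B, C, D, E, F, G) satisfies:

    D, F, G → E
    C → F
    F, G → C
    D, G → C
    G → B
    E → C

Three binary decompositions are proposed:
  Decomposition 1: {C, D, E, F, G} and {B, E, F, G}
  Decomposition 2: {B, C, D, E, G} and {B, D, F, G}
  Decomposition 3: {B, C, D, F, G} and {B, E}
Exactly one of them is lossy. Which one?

Decomposition 1: common = {E, F, G}, closure = {B, C, E, F, G} → lossless.
Decomposition 2: common = {B, D, G}, closure = {B, C, D, E, F, G} → lossless.
Decomposition 3: common = {B}, closure = {B} → lossy.

Decomposition 3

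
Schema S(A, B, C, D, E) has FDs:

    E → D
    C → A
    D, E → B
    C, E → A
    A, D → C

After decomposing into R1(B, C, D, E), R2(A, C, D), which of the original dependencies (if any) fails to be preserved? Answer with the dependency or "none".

none

E → D lies within R1.
C → A lies within R2.
D, E → B lies within R1.
C, E → A: restricted closure across fragments reaches A.
A, D → C lies within R2.
Every dependency is enforceable on the fragments, so the decomposition is dependency-preserving.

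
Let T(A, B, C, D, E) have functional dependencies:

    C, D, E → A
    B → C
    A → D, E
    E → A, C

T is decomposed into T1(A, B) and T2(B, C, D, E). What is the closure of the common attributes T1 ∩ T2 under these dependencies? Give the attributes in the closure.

T1 ∩ T2 = {B}.
B → C applies, adding C
Closure: {B, C}.

B, C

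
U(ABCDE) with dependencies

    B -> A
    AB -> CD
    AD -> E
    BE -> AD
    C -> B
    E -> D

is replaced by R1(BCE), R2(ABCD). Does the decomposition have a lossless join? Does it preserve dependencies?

Lossless test: (BC)⁺ = {ABCDE}, which contains all of one fragment — lossless.
Dependency preservation: the restricted closure of {AD} across the fragments never reaches {E}, so AD → E cannot be enforced without a join — not preserved.

lossless but not dependency-preserving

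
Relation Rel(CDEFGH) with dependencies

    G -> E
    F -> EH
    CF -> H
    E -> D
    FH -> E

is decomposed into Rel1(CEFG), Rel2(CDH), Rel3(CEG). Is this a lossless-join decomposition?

Chase test. Columns are CDEFGH; row i has aⱼ where attribute j ∈ Reli, else bᵢⱼ.
Initial tableau (one row per fragment):
  row 1: a1 b12 a3 a4 a5 b16
  row 2: a1 a2 b23 b24 b25 a6
  row 3: a1 b32 a3 b34 a5 b36
Rows 1 and 3 agree on E; apply E→D and equate their D entries.
No row becomes fully distinguished — the join is lossy.

No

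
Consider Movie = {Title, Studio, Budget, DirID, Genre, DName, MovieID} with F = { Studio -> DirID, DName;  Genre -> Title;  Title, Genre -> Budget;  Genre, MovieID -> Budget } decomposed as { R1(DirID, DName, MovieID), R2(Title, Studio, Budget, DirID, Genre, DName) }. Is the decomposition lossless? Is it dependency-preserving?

Lossless test: (DirID, DName)⁺ = {DirID, DName}, which is a superkey of neither fragment — lossy.
Dependency preservation: Genre, MovieID → Budget is not contained in any single fragment, but the restricted closure of its left-hand side across the fragments still reaches the right-hand side; the remaining FDs each lie inside some fragment. All dependencies are preserved.

lossy but dependency-preserving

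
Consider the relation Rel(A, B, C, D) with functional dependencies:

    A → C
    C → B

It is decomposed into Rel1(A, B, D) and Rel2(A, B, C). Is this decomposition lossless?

Common attributes: Rel1 ∩ Rel2 = {A, B}.
Closure of {A, B}: A → C applies, adding C. So (A, B)⁺ = {A, B, C}.
This closure contains every attribute of Rel2, so Rel1 ∩ Rel2 → Rel2. The join is lossless.

Yes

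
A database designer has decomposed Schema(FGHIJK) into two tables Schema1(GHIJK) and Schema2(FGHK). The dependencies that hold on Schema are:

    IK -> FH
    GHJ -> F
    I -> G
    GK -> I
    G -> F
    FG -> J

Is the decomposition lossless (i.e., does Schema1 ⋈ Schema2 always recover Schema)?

Yes

Common attributes: Schema1 ∩ Schema2 = {GHK}.
Closure of {GHK}: GK → I applies, adding I; G → F applies, adding F; FG → J applies, adding J. So (GHK)⁺ = {FGHIJK}.
This closure contains every attribute of Schema1, so Schema1 ∩ Schema2 → Schema1. The join is lossless.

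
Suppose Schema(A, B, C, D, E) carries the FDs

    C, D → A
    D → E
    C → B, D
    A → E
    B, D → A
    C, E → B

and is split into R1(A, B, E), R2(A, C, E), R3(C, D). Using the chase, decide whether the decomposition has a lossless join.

Chase test. Columns are A, B, C, D, E; row i has aⱼ where attribute j ∈ Ri, else bᵢⱼ.
Initial tableau (one row per fragment):
  row 1: a1 a2 b13 b14 a5
  row 2: a1 b22 a3 b24 a5
  row 3: b31 b32 a3 a4 b35
Rows 2 and 3 agree on C; apply C→B, D and equate their B, D entries.
Rows 2 and 3 agree on B, D; apply B, D→A and equate their A entries.
Rows 2 and 3 agree on D; apply D→E and equate their E entries.
No row becomes fully distinguished — the join is lossy.

No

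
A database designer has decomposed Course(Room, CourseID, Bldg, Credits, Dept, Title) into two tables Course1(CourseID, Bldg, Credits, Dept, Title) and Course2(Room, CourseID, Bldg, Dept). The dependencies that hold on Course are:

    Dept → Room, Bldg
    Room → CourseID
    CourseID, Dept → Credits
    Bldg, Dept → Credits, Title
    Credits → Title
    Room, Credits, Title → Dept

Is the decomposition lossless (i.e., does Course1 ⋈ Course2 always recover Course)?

Common attributes: Course1 ∩ Course2 = {CourseID, Bldg, Dept}.
Closure of {CourseID, Bldg, Dept}: Dept → Room, Bldg applies, adding Room; CourseID, Dept → Credits applies, adding Credits; Bldg, Dept → Credits, Title applies, adding Title. So (CourseID, Bldg, Dept)⁺ = {Room, CourseID, Bldg, Credits, Dept, Title}.
This closure contains every attribute of Course1, so Course1 ∩ Course2 → Course1. The join is lossless.

Yes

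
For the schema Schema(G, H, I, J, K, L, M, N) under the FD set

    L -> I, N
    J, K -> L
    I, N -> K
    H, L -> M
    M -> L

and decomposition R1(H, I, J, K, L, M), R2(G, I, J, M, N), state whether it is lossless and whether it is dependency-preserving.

lossy and not dependency-preserving

Lossless test: (I, J, M)⁺ = {I, J, K, L, M, N}, which is a superkey of neither fragment — lossy.
Dependency preservation: the restricted closure of {L} across the fragments never reaches {I, N}, so L → I, N cannot be enforced without a join — not preserved.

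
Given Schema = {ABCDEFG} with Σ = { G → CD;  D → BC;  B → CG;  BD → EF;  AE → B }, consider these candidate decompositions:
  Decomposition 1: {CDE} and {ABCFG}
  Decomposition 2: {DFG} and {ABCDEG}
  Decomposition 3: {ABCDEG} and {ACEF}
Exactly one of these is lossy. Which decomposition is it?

Decomposition 1

Decomposition 1: common = {C}, closure = {C} → lossy.
Decomposition 2: common = {DG}, closure = {BCDEFG} → lossless.
Decomposition 3: common = {ACE}, closure = {ABCDEFG} → lossless.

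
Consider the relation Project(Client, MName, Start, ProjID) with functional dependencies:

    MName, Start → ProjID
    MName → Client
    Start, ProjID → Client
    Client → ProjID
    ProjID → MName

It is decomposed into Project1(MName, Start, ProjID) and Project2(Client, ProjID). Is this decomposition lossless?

Common attributes: Project1 ∩ Project2 = {ProjID}.
Closure of {ProjID}: ProjID → MName applies, adding MName; MName → Client applies, adding Client. So (ProjID)⁺ = {Client, MName, ProjID}.
This closure contains every attribute of Project2, so Project1 ∩ Project2 → Project2. The join is lossless.

Yes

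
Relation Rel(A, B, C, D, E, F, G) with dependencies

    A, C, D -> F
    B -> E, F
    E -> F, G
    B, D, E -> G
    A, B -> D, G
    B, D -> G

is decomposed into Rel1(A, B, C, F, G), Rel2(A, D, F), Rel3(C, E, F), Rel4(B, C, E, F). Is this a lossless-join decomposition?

No

Chase test. Columns are A, B, C, D, E, F, G; row i has aⱼ where attribute j ∈ Reli, else bᵢⱼ.
Initial tableau (one row per fragment):
  row 1: a1 a2 a3 b14 b15 a6 a7
  row 2: a1 b22 b23 a4 b25 a6 b27
  row 3: b31 b32 a3 b34 a5 a6 b37
  row 4: b41 a2 a3 b44 a5 a6 b47
Rows 1 and 4 agree on B; apply B→E, F and equate their E, F entries.
Rows 1 and 3 agree on E; apply E→F, G and equate their F, G entries.
Rows 1 and 4 agree on E; apply E→F, G and equate their F, G entries.
No row becomes fully distinguished — the join is lossy.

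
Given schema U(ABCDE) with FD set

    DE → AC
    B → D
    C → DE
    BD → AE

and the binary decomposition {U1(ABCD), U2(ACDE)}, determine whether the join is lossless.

Yes

Common attributes: U1 ∩ U2 = {ACD}.
Closure of {ACD}: C → DE applies, adding E. So (ACD)⁺ = {ACDE}.
This closure contains every attribute of U2, so U1 ∩ U2 → U2. The join is lossless.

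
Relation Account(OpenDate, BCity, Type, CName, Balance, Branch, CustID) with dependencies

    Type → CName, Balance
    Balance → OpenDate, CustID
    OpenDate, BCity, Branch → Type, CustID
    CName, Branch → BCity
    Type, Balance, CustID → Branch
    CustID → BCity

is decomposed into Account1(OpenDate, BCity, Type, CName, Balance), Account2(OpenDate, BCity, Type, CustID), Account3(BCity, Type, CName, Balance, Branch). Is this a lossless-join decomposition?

Chase test. Columns are OpenDate, BCity, Type, CName, Balance, Branch, CustID; row i has aⱼ where attribute j ∈ Accounti, else bᵢⱼ.
Initial tableau (one row per fragment):
  row 1: a1 a2 a3 a4 a5 b16 b17
  row 2: a1 a2 a3 b24 b25 b26 a7
  row 3: b31 a2 a3 a4 a5 a6 b37
Rows 1 and 2 agree on Type; apply Type→CName, Balance and equate their CName, Balance entries.
Rows 1 and 2 agree on Balance; apply Balance→OpenDate, CustID and equate their OpenDate, CustID entries.
Rows 1 and 3 agree on Balance; apply Balance→OpenDate, CustID and equate their OpenDate, CustID entries.
Rows 1 and 2 agree on Type, Balance, CustID; apply Type, Balance, CustID→Branch and equate their Branch entries.
Rows 1 and 3 agree on Type, Balance, CustID; apply Type, Balance, CustID→Branch and equate their Branch entries.
Row 1 is now all distinguished symbols — the join is lossless.

Yes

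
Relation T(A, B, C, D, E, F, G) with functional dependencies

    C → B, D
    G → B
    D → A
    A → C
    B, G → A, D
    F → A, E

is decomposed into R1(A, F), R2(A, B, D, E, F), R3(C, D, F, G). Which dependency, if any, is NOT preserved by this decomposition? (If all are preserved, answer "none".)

C → B, D: restricted closure across fragments reaches B, D.
G → B: restricted closure across fragments reaches B.
D → A lies within R2.
A → C: restricted closure across fragments reaches C.
B, G → A, D: restricted closure across fragments reaches A, D.
F → A, E lies within R2.
Every dependency is enforceable on the fragments, so the decomposition is dependency-preserving.

none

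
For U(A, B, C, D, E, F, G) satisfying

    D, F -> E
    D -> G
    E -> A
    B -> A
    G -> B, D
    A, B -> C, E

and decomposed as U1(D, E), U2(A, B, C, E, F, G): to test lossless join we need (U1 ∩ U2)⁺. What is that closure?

A, E

U1 ∩ U2 = {E}.
E → A applies, adding A
Closure: {A, E}.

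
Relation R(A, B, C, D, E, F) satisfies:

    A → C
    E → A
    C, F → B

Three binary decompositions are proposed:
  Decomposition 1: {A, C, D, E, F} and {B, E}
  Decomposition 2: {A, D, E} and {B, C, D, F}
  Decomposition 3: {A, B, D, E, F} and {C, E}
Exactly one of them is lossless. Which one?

Decomposition 3

Decomposition 1: common = {E}, closure = {A, C, E} → lossy.
Decomposition 2: common = {D}, closure = {D} → lossy.
Decomposition 3: common = {E}, closure = {A, C, E} → lossless.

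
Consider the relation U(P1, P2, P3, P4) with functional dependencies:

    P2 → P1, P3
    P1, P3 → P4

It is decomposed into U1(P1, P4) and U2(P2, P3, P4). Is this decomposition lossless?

Common attributes: U1 ∩ U2 = {P4}.
No dependency enlarges {P4}, so (P4)⁺ = {P4}.
The closure contains neither all of U1 = {P1, P4} nor all of U2 = {P2, P3, P4}, so the common attributes are not a superkey of either fragment. The join is lossy.

No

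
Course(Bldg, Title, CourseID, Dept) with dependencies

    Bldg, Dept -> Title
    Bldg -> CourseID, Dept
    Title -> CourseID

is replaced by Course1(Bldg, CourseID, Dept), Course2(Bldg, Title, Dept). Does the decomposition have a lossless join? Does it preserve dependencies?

lossless but not dependency-preserving

Lossless test: (Bldg, Dept)⁺ = {Bldg, Title, CourseID, Dept}, which contains all of one fragment — lossless.
Dependency preservation: the restricted closure of {Title} across the fragments never reaches {CourseID}, so Title → CourseID cannot be enforced without a join — not preserved.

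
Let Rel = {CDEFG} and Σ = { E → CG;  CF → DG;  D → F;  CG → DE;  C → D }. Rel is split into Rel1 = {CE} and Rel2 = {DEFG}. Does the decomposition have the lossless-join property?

Yes

Common attributes: Rel1 ∩ Rel2 = {E}.
Closure of {E}: E → CG applies, adding CG; CG → DE applies, adding D; D → F applies, adding F. So (E)⁺ = {CDEFG}.
This closure contains every attribute of Rel1, so Rel1 ∩ Rel2 → Rel1. The join is lossless.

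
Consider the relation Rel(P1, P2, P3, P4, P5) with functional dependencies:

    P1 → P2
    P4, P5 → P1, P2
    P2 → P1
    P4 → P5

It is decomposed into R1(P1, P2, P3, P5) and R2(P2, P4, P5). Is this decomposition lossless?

No

Common attributes: R1 ∩ R2 = {P2, P5}.
Closure of {P2, P5}: P2 → P1 applies, adding P1. So (P2, P5)⁺ = {P1, P2, P5}.
The closure contains neither all of R1 = {P1, P2, P3, P5} nor all of R2 = {P2, P4, P5}, so the common attributes are not a superkey of either fragment. The join is lossy.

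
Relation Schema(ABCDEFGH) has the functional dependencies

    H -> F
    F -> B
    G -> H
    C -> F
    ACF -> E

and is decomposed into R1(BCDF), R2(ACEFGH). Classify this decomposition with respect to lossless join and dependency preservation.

Lossless test: (CF)⁺ = {BCF}, which is a superkey of neither fragment — lossy.
Dependency preservation: every FD's attributes lie within a single fragment, so each can be enforced locally — preserved.

lossy but dependency-preserving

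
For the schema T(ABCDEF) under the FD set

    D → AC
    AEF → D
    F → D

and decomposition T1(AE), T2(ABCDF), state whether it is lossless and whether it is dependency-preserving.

lossy but dependency-preserving

Lossless test: (A)⁺ = {A}, which is a superkey of neither fragment — lossy.
Dependency preservation: AEF → D is not contained in any single fragment, but the restricted closure of its left-hand side across the fragments still reaches the right-hand side; the remaining FDs each lie inside some fragment. All dependencies are preserved.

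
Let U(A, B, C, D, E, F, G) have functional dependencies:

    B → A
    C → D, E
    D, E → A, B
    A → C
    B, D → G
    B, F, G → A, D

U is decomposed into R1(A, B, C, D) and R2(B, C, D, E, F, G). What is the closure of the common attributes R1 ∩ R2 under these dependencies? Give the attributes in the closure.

R1 ∩ R2 = {B, C, D}.
B → A applies, adding A
C → D, E applies, adding E
B, D → G applies, adding G
Closure: {A, B, C, D, E, G}.

A, B, C, D, E, G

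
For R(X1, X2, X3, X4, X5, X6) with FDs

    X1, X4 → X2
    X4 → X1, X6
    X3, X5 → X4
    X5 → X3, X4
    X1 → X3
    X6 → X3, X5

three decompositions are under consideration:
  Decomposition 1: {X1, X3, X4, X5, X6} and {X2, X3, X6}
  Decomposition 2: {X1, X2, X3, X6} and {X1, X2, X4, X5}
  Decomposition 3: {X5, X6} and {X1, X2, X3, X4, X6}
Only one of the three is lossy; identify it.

Decomposition 2

Decomposition 1: common = {X3, X6}, closure = {X1, X2, X3, X4, X5, X6} → lossless.
Decomposition 2: common = {X1, X2}, closure = {X1, X2, X3} → lossy.
Decomposition 3: common = {X6}, closure = {X1, X2, X3, X4, X5, X6} → lossless.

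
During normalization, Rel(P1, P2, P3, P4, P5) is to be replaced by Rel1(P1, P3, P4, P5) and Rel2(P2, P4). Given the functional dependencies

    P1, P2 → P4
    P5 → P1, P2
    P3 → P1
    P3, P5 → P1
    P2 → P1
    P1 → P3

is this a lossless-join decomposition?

Common attributes: Rel1 ∩ Rel2 = {P4}.
No dependency enlarges {P4}, so (P4)⁺ = {P4}.
The closure contains neither all of Rel1 = {P1, P3, P4, P5} nor all of Rel2 = {P2, P4}, so the common attributes are not a superkey of either fragment. The join is lossy.

No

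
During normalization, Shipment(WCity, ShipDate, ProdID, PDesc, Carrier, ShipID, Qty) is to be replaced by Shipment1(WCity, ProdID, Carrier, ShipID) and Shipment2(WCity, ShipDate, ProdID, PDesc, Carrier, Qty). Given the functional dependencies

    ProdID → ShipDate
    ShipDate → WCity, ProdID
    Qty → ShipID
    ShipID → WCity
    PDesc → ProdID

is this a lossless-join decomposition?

No

Common attributes: Shipment1 ∩ Shipment2 = {WCity, ProdID, Carrier}.
Closure of {WCity, ProdID, Carrier}: ProdID → ShipDate applies, adding ShipDate. So (WCity, ProdID, Carrier)⁺ = {WCity, ShipDate, ProdID, Carrier}.
The closure contains neither all of Shipment1 = {WCity, ProdID, Carrier, ShipID} nor all of Shipment2 = {WCity, ShipDate, ProdID, PDesc, Carrier, Qty}, so the common attributes are not a superkey of either fragment. The join is lossy.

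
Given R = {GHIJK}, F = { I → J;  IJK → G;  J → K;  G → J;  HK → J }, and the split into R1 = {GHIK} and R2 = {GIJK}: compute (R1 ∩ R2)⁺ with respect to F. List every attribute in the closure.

GIJK

R1 ∩ R2 = {GIK}.
I → J applies, adding J
Closure: {GIJK}.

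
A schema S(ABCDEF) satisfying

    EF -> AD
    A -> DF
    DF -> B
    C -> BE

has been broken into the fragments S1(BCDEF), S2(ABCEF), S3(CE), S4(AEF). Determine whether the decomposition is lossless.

Yes

Chase test. Columns are ABCDEF; row i has aⱼ where attribute j ∈ Si, else bᵢⱼ.
Initial tableau (one row per fragment):
  row 1: b11 a2 a3 a4 a5 a6
  row 2: a1 a2 a3 b24 a5 a6
  row 3: b31 b32 a3 b34 a5 b36
  row 4: a1 b42 b43 b44 a5 a6
Rows 1 and 2 agree on EF; apply EF→AD and equate their AD entries.
Rows 1 and 4 agree on EF; apply EF→AD and equate their AD entries.
Rows 1 and 4 agree on DF; apply DF→B and equate their B entries.
Rows 1 and 3 agree on C; apply C→BE and equate their BE entries.
Row 1 is now all distinguished symbols — the join is lossless.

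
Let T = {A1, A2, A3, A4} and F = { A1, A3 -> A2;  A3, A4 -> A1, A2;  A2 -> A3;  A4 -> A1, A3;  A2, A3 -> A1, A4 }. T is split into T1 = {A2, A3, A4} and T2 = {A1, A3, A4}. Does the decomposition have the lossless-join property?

Yes

Common attributes: T1 ∩ T2 = {A3, A4}.
Closure of {A3, A4}: A3, A4 → A1, A2 applies, adding A1, A2. So (A3, A4)⁺ = {A1, A2, A3, A4}.
This closure contains every attribute of T1, so T1 ∩ T2 → T1. The join is lossless.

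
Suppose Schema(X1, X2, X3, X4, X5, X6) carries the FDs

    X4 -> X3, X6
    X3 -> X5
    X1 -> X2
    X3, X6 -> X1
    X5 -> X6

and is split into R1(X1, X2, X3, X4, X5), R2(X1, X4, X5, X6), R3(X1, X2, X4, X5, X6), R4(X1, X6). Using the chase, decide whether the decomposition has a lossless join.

Yes

Chase test. Columns are X1, X2, X3, X4, X5, X6; row i has aⱼ where attribute j ∈ Ri, else bᵢⱼ.
Initial tableau (one row per fragment):
  row 1: a1 a2 a3 a4 a5 b16
  row 2: a1 b22 b23 a4 a5 a6
  row 3: a1 a2 b33 a4 a5 a6
  row 4: a1 b42 b43 b44 b45 a6
Rows 1 and 2 agree on X4; apply X4→X3, X6 and equate their X3, X6 entries.
Rows 1 and 3 agree on X4; apply X4→X3, X6 and equate their X3, X6 entries.
Rows 1 and 2 agree on X1; apply X1→X2 and equate their X2 entries.
Rows 1 and 4 agree on X1; apply X1→X2 and equate their X2 entries.
Row 1 is now all distinguished symbols — the join is lossless.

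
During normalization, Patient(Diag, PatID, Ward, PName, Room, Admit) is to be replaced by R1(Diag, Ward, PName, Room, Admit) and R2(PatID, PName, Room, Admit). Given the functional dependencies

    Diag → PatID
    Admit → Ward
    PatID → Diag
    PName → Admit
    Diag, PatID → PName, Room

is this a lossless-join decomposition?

Common attributes: R1 ∩ R2 = {PName, Room, Admit}.
Closure of {PName, Room, Admit}: Admit → Ward applies, adding Ward. So (PName, Room, Admit)⁺ = {Ward, PName, Room, Admit}.
The closure contains neither all of R1 = {Diag, Ward, PName, Room, Admit} nor all of R2 = {PatID, PName, Room, Admit}, so the common attributes are not a superkey of either fragment. The join is lossy.

No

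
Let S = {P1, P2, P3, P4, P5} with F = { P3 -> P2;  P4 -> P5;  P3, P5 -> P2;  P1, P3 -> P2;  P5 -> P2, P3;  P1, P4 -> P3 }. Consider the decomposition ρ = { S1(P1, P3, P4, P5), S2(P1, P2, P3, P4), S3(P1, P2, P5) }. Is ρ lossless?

Yes

Chase test. Columns are P1, P2, P3, P4, P5; row i has aⱼ where attribute j ∈ Si, else bᵢⱼ.
Initial tableau (one row per fragment):
  row 1: a1 b12 a3 a4 a5
  row 2: a1 a2 a3 a4 b25
  row 3: a1 a2 b33 b34 a5
Rows 1 and 2 agree on P3; apply P3→P2 and equate their P2 entries.
Rows 1 and 2 agree on P4; apply P4→P5 and equate their P5 entries.
Rows 1 and 3 agree on P5; apply P5→P2, P3 and equate their P2, P3 entries.
Row 1 is now all distinguished symbols — the join is lossless.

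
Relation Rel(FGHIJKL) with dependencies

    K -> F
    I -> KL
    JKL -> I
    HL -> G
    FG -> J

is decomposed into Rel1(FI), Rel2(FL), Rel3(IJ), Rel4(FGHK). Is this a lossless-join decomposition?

Chase test. Columns are FGHIJKL; row i has aⱼ where attribute j ∈ Reli, else bᵢⱼ.
Initial tableau (one row per fragment):
  row 1: a1 b12 b13 a4 b15 b16 b17
  row 2: a1 b22 b23 b24 b25 b26 a7
  row 3: b31 b32 b33 a4 a5 b36 b37
  row 4: a1 a2 a3 b44 b45 a6 b47
Rows 1 and 3 agree on I; apply I→KL and equate their KL entries.
Rows 1 and 3 agree on K; apply K→F and equate their F entries.
No row becomes fully distinguished — the join is lossy.

No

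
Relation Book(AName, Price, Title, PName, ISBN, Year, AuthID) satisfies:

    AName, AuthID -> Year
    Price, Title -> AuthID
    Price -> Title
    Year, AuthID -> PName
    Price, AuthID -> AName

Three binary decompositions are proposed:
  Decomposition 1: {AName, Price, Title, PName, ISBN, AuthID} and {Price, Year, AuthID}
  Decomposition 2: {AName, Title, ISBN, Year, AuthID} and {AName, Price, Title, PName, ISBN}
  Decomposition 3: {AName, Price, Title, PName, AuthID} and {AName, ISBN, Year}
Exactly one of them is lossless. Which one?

Decomposition 1: common = {Price, AuthID}, closure = {AName, Price, Title, PName, Year, AuthID} → lossless.
Decomposition 2: common = {AName, Title, ISBN}, closure = {AName, Title, ISBN} → lossy.
Decomposition 3: common = {AName}, closure = {AName} → lossy.

Decomposition 1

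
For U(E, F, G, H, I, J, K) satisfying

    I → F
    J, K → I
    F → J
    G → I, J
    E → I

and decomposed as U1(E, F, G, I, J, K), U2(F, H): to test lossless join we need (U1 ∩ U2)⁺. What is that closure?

U1 ∩ U2 = {F}.
F → J applies, adding J
Closure: {F, J}.

F, J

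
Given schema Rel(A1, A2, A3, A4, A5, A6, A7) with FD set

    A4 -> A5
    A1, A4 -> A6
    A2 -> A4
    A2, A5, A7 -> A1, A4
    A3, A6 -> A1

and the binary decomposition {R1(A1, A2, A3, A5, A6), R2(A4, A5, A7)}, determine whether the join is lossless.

Common attributes: R1 ∩ R2 = {A5}.
No dependency enlarges {A5}, so (A5)⁺ = {A5}.
The closure contains neither all of R1 = {A1, A2, A3, A5, A6} nor all of R2 = {A4, A5, A7}, so the common attributes are not a superkey of either fragment. The join is lossy.

No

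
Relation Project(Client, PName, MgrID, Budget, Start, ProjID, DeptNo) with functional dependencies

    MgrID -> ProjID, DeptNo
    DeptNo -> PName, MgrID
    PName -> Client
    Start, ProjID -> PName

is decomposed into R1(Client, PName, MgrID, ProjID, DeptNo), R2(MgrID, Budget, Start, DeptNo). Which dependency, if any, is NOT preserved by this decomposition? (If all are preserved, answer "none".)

Check Start, ProjID → PName: no single fragment contains all of {PName, Start, ProjID}, and the restricted closure of {Start, ProjID} across the fragments never reaches {PName}.
MgrID → ProjID, DeptNo is preserved.
DeptNo → PName, MgrID is preserved.
PName → Client is preserved.

Start, ProjID -> PName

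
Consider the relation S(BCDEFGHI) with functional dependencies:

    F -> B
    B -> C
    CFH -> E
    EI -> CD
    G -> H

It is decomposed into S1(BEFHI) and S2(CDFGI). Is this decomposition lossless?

Common attributes: S1 ∩ S2 = {FI}.
Closure of {FI}: F → B applies, adding B; B → C applies, adding C. So (FI)⁺ = {BCFI}.
The closure contains neither all of S1 = {BEFHI} nor all of S2 = {CDFGI}, so the common attributes are not a superkey of either fragment. The join is lossy.

No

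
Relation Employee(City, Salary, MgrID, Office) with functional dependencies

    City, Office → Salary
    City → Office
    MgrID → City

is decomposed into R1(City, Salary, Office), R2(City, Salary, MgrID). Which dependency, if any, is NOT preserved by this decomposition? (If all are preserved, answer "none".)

none

City, Office → Salary lies within R1.
City → Office lies within R1.
MgrID → City lies within R2.
Every dependency is enforceable on the fragments, so the decomposition is dependency-preserving.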